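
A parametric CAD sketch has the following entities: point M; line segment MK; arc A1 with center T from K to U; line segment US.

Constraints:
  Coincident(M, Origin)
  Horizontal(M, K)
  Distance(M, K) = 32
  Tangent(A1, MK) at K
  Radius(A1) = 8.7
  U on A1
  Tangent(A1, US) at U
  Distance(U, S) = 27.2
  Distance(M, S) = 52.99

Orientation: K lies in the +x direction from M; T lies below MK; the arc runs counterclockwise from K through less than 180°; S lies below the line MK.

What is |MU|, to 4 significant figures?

27.81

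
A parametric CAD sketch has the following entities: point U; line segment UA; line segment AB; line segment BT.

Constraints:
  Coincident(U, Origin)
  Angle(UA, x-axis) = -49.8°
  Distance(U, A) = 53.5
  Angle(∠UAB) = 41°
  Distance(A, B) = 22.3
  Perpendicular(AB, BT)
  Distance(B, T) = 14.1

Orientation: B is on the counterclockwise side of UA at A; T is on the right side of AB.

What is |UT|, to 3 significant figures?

52.4

U is at the origin; UA runs at -49.8° with length 53.5, so A = 53.5·(cos -49.8°, sin -49.8°) = (34.5, -40.9). ∠UAB = 41.0°, so AB runs at -49.8° + (180° − 41.0°) = 89.2° from the x-axis; with |AB| = 22.3, B = A + 22.3·(cos 89.2°, sin 89.2°) = (34.8, -18.6). AB is perpendicular to BT; with |BT| = 14.1 on the right of AB, T = B + 14.1·(1.00, -0.0140) = (48.9, -18.8). Then |UT| = |T − U| = 52.4.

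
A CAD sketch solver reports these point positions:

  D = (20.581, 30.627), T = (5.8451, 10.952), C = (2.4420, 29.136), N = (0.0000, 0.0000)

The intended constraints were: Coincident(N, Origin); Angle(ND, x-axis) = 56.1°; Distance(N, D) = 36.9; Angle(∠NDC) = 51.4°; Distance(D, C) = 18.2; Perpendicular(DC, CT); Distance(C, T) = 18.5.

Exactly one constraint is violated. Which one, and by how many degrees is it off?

Perpendicular(DC, CT) — off by 5.90°.

N = (0.00, 0.00) ✓; ND at 56.10° ✓; |ND| = 36.90 ✓; ∠NDC = 51.40° ✓; |DC| = 18.20 ✓; ∠(DC, CT) = 95.90° ✗; |CT| = 18.50 ✓.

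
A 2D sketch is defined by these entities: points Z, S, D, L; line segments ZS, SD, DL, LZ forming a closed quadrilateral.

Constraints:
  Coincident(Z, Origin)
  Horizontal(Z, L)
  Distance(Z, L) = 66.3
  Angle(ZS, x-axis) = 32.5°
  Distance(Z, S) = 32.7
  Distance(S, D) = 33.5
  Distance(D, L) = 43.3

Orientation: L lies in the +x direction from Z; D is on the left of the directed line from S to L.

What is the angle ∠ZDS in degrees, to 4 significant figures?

5.606°

Z is at the origin; ZL is horizontal with |ZL| = 66.3 and L in +x, so L = (66.3, 0). ZS runs at 32.5° with |ZS| = 32.7, so S = (27.58, 17.57). D is determined by |SD| = 33.5 and |DL| = 43.3 together: it lies at the intersection of circle(S, 33.5) and circle(L, 43.3). With |SL| = 42.52, the foot of the radical line on SL is 12.41 from S and the perpendicular offset is √(33.5² − 12.41²) = 31.12. Taking the left-of-SL solution: D = (51.74, 40.78).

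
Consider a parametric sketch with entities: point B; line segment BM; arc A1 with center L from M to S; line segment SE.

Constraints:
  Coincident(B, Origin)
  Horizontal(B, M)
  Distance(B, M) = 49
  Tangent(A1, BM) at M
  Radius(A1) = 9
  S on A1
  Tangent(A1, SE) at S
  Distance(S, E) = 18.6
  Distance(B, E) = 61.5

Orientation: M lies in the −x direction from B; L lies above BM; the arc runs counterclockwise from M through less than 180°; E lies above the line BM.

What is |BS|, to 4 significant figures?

44.70

Checks: |LS| = 9.000 ✓; ∠(LS, SE) = 90.00° ✓; |SE| = 18.60 ✓; |BE| = 61.50 ✓.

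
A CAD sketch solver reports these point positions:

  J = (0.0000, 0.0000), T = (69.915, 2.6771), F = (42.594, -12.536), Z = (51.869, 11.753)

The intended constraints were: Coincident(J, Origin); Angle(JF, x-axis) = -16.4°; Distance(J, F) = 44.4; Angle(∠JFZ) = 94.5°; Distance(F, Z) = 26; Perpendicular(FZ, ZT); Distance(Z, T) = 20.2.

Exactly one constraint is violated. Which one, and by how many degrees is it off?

Perpendicular(FZ, ZT) — off by 5.80°.

J = (0.00, 0.00) ✓; JF at -16.40° ✓; |JF| = 44.40 ✓; ∠JFZ = 94.50° ✓; |FZ| = 26.00 ✓; ∠(FZ, ZT) = 95.80° ✗; |ZT| = 20.20 ✓.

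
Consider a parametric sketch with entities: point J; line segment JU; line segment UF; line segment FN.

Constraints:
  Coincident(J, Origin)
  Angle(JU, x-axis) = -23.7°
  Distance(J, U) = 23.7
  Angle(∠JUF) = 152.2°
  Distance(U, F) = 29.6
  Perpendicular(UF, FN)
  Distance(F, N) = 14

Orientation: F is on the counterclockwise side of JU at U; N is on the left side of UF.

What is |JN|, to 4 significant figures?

50.65

J is at the origin; JU runs at -23.7° with length 23.7, so U = 23.7·(cos -23.7°, sin -23.7°) = (21.70, -9.526). ∠JUF = 152.2°, so UF runs at -23.7° + (180° − 152.2°) = 4.100° from the x-axis; with |UF| = 29.6, F = U + 29.6·(cos 4.100°, sin 4.100°) = (51.23, -7.410). The perpendicularity gives FN at right angles to UF; with |FN| = 14.0 on the left of UF, N = F + 14.0·(-0.07150, 0.9974) = (50.22, 6.554). Then |JN| = |N − J| = 50.65.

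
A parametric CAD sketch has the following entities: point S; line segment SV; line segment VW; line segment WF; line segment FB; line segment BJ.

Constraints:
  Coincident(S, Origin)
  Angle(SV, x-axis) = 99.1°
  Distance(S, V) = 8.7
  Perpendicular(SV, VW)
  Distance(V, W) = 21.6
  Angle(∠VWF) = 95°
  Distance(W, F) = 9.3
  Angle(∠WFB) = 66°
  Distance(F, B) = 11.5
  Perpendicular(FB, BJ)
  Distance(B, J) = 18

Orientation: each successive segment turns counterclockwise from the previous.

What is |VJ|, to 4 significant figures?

20.85

S is at the origin; SV runs at 99.1° with length 8.7, so V = (-1.376, 8.591). SV is perpendicular to VW, so VW runs at -170.9°; with |VW| = 21.6, W = (-22.70, 5.174). ∠VWF = 95.0° gives WF at -85.90° from the x-axis; with |WF| = 9.3, F = (-22.04, -4.102). ∠WFB = 66.0° gives FB at 28.10° from the x-axis; with |FB| = 11.5, B = (-11.89, 1.315). The perpendicularity gives BJ at right angles to FB, so BJ runs at 118.1°; with |BJ| = 18.0, J = (-20.37, 17.19). Then |VJ| = |J − V| = 20.85.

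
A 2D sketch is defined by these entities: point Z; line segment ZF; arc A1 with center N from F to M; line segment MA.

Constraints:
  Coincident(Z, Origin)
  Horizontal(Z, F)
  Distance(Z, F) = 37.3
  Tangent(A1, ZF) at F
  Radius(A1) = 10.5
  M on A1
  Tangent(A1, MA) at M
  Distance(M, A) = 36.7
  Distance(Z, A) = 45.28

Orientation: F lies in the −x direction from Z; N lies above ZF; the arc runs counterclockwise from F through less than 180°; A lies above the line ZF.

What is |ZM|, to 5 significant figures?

28.258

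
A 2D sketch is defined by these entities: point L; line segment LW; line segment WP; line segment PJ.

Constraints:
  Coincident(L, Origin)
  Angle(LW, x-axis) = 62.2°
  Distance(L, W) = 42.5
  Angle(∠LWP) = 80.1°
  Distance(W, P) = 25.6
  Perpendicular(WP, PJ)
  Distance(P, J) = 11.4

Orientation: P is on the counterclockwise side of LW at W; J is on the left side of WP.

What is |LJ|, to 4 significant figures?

35.54

∠LWP = 80.1°, so WP runs at 62.2° + (180° − 80.1°) = 162.1° from the x-axis; with |WP| = 25.6, P = W + 25.6·(cos 162.1°, sin 162.1°) = (-4.539, 45.46). WP ⟂ PJ; with |PJ| = 11.4 on the left of WP, J = P + 11.4·(-0.3074, -0.9516) = (-8.043, 34.61). Then |LJ| = |J − L| = 35.54.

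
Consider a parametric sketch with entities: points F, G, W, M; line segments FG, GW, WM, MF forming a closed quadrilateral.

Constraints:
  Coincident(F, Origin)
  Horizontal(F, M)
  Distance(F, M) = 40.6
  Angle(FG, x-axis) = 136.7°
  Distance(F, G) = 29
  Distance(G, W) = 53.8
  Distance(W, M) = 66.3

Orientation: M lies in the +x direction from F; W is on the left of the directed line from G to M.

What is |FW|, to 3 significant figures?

62.3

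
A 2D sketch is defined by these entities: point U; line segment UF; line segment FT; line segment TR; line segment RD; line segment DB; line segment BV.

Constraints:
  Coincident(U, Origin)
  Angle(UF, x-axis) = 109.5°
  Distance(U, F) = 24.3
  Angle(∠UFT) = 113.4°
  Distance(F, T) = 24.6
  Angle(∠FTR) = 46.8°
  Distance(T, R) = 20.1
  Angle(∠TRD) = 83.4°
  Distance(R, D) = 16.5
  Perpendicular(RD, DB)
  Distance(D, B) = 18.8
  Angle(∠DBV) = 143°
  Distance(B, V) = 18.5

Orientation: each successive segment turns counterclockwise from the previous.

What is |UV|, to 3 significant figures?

54.2

U is at the origin; UF runs at 109.5° with length 24.3, so F = (-8.11, 22.9). ∠UFT = 113.4° gives FT at 176° from the x-axis; with |FT| = 24.6, T = (-32.7, 24.6). ∠FTR = 46.8° gives TR at -50.7° from the x-axis; with |TR| = 20.1, R = (-19.9, 9.03). ∠TRD = 83.4° gives RD at 45.9° from the x-axis; with |RD| = 16.5, D = (-8.44, 20.9). The perpendicularity gives DB at right angles to RD, so DB runs at 136°; with |DB| = 18.8, B = (-21.9, 34.0). ∠DBV = 143.0° gives BV at 173° from the x-axis; with |BV| = 18.5, V = (-40.3, 36.2). Then |UV| = |V − U| = 54.2.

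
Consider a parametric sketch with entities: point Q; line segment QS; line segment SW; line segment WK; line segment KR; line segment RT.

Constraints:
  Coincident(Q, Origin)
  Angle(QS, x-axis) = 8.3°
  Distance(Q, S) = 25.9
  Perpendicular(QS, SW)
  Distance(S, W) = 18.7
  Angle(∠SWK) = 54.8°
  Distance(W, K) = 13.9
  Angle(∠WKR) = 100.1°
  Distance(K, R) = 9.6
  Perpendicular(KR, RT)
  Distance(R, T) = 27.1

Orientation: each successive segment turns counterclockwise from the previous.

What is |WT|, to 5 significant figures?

18.024

Q is at the origin; QS runs at 8.3° with length 25.9, so S = (25.629, 3.7388). QS ⟂ SW, so SW runs at 98.300°; with |SW| = 18.7, W = (22.929, 22.243). ∠SWK = 54.8° gives WK at -136.50° from the x-axis; with |WK| = 13.9, K = (12.847, 12.675). ∠WKR = 100.1° gives KR at -56.600° from the x-axis; with |KR| = 9.6, R = (18.131, 4.6603). KR ⟂ RT, so RT runs at 33.400°; with |RT| = 27.1, T = (40.756, 19.578). Then |WT| = |T − W| = 18.024.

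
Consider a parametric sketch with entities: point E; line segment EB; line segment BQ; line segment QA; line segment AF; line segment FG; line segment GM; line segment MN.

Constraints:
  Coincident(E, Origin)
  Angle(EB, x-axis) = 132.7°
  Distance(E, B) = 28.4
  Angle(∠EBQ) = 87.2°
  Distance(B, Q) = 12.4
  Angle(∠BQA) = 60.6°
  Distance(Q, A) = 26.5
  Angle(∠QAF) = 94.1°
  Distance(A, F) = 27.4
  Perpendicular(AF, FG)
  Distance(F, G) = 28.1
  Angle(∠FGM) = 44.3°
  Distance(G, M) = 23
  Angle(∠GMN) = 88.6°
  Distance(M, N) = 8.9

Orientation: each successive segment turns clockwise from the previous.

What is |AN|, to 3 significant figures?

18.7

E is at the origin; EB runs at 132.7° with length 28.4, so B = (-19.3, 20.9). ∠EBQ = 87.2° gives BQ at 39.9° from the x-axis; with |BQ| = 12.4, Q = (-9.75, 28.8). ∠BQA = 60.6° gives QA at -79.5° from the x-axis; with |QA| = 26.5, A = (-4.92, 2.77). ∠QAF = 94.1° gives AF at -165° from the x-axis; with |AF| = 27.4, F = (-31.4, -4.14). AF ⟂ FG, so FG runs at 105°; with |FG| = 28.1, G = (-38.5, 23.1). ∠FGM = 44.3° gives GM at -31.1° from the x-axis; with |GM| = 23.0, M = (-18.8, 11.2). ∠GMN = 88.6° gives MN at -123° from the x-axis; with |MN| = 8.9, N = (-23.6, 3.67). Then |AN| = |N − A| = 18.7.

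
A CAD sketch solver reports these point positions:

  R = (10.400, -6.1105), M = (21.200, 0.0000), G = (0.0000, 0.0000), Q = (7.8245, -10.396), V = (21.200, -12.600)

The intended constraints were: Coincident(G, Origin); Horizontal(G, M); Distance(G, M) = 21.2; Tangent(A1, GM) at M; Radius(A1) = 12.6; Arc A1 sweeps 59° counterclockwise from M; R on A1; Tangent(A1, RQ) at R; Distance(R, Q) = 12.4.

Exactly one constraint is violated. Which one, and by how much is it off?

Distance(R, Q) = 12.4 — off by 7.40.

G = (0.00, 0.00) ✓; G.y = 0.00, M.y = 0.00 ✓; |GM| = 21.20 ✓; ∠(VM, MG) = 90.00° ✓; |VM| = 12.60 ✓; bearing(V→R) − bearing(V→M) = 59.00° ✓; |VR| = 12.60 ✓; ∠(VR, RQ) = 90.00° ✓; |RQ| = 5.000 ✗.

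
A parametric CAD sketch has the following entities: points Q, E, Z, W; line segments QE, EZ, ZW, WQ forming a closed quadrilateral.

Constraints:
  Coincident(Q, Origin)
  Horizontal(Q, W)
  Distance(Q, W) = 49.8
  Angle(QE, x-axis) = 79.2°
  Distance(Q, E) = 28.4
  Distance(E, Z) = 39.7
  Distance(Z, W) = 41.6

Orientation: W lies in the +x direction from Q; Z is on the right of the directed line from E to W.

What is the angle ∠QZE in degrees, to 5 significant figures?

33.896°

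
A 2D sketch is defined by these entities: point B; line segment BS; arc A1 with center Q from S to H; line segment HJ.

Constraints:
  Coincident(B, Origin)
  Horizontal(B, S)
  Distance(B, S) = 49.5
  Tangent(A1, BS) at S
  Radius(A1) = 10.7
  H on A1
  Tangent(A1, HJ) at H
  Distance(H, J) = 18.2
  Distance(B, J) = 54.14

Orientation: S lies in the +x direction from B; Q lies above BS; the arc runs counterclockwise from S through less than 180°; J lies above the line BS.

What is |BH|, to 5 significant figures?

59.937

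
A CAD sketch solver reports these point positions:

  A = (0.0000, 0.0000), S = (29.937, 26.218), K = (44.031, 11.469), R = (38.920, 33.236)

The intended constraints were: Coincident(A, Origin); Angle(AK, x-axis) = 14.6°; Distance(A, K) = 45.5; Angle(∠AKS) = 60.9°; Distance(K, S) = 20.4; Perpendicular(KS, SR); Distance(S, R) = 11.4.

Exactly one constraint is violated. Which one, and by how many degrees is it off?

Perpendicular(KS, SR) — off by 5.70°.

A = (0.00, 0.00) ✓; AK at 14.60° ✓; |AK| = 45.50 ✓; ∠AKS = 60.90° ✓; |KS| = 20.40 ✓; ∠(KS, SR) = 95.70° ✗; |SR| = 11.40 ✓.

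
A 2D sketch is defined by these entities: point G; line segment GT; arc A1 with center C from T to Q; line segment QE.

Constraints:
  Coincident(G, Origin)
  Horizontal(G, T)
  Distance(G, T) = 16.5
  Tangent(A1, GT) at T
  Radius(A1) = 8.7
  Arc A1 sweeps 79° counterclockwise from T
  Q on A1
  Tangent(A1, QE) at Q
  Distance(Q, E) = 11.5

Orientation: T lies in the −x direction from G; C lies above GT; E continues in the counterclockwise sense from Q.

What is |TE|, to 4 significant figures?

21.24

G is at the origin; GT is horizontal with |GT| = 16.5 and T on the −x side, so T = (-16.50, 0.000). Tangency of A1 to GT means the radius CT is perpendicular to GT, so C = T + (0, 8.7) = (-16.50, 8.700). On A1, T sits at bearing -90° from C; a 79° counterclockwise sweep puts Q at bearing -11°, so Q = C + 8.7·(cos -11°, sin -11°) = (-7.960, 7.040). The tangent condition forces CQ to be normal to QE, so QE runs along (−sin -11°, cos -11°); with |QE| = 11.5, E = (-5.766, 18.33). Then |TE| = |E − T| = 21.24.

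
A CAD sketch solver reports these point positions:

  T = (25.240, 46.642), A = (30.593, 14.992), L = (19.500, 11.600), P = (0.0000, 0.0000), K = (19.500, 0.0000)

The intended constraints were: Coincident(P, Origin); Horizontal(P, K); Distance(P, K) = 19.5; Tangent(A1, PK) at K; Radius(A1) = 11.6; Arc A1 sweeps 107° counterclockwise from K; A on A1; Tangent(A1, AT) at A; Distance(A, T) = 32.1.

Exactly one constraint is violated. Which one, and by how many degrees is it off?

Tangent(A1, AT) at A — off by 7.40°.

P = (0.00, 0.00) ✓; P.y = 0.00, K.y = 0.00 ✓; |PK| = 19.50 ✓; ∠(LK, KP) = 90.00° ✓; |LK| = 11.60 ✓; bearing(L→A) − bearing(L→K) = 107.0° ✓; |LA| = 11.60 ✓; ∠(LA, AT) = 97.40° ✗; |AT| = 32.10 ✓.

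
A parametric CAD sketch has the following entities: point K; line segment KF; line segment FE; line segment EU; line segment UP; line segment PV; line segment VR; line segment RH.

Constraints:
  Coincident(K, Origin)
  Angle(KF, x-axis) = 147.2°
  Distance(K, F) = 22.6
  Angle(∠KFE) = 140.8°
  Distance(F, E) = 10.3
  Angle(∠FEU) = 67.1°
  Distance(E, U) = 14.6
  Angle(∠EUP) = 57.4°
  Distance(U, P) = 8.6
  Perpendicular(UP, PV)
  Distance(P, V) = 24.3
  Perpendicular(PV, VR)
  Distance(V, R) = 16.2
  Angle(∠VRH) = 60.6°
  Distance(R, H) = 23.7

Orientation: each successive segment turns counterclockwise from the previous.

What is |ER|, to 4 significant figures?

19.58

K is at the origin; KF runs at 147.2° with length 22.6, so F = (-19.00, 12.24). ∠KFE = 140.8° gives FE at -173.6° from the x-axis; with |FE| = 10.3, E = (-29.23, 11.09). ∠FEU = 67.1° gives EU at -60.70° from the x-axis; with |EU| = 14.6, U = (-22.09, -1.638). ∠EUP = 57.4° gives UP at 61.90° from the x-axis; with |UP| = 8.6, P = (-18.04, 5.949). The perpendicularity gives PV at right angles to UP, so PV runs at 151.9°; with |PV| = 24.3, V = (-39.47, 17.39). PV is perpendicular to VR, so VR runs at -118.1°; with |VR| = 16.2, R = (-47.10, 3.104). Then |ER| = |R − E| = 19.58.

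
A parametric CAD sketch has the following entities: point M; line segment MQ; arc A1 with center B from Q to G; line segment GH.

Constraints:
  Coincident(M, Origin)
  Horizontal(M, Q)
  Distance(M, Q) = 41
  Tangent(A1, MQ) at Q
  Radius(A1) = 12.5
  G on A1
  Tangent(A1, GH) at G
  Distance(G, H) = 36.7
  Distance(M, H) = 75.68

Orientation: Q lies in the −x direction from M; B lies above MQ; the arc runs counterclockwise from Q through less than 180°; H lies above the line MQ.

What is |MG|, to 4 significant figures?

39.19

M is at the origin; MQ is horizontal with |MQ| = 41.0 and Q on the −x side, so Q = (-41.00, 0.000). A1 meets MQ tangentially, so BQ is at right angles to MQ, so B = Q + (0, 12.5) = (-41.00, 12.50). Since BG ⟂ GH (tangency), |BH| = √(12.5² + 36.7²) = 38.77 regardless of where G sits on A1. So H lies on both circle(M, 75.68) and circle(B, 38.77); the above-MQ intersection is H = (-59.77, 46.43). G is the foot of the tangent from H: G = (-32.60, 21.75).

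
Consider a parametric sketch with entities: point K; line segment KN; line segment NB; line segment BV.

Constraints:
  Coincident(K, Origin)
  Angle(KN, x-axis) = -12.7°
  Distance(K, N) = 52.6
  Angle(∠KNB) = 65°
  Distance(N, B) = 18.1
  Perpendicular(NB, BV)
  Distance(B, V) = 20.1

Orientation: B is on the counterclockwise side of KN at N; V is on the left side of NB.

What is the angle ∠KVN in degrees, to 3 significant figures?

147°

∠KNB = 65.0°, so NB runs at -12.7° + (180° − 65.0°) = 102° from the x-axis; with |NB| = 18.1, B = N + 18.1·(cos 102°, sin 102°) = (47.5, 6.12). The perpendicularity gives BV at right angles to NB; with |BV| = 20.1 on the left of NB, V = B + 20.1·(-0.977, -0.213) = (27.8, 1.84). Then cos ∠KVN = VK·VN / (|VK||VN|), giving 147°.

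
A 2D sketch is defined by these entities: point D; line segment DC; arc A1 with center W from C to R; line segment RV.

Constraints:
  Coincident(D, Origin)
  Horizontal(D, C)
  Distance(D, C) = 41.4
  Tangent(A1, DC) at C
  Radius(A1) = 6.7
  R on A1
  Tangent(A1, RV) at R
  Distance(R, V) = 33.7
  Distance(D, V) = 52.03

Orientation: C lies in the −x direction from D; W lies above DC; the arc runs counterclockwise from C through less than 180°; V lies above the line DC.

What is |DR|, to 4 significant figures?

35.29

D is at the origin; D and C share the same y with |DC| = 41.4 and C on the −x side, so C = (-41.40, 0.000). Since A1 is tangent to DC there, WC ⟂ DC, so W = C + (0, 6.7) = (-41.40, 6.700). Since WR ⟂ RV (tangency), |WV| = √(6.7² + 33.7²) = 34.36 regardless of where R sits on A1. So V lies on both circle(D, 52.03) and circle(W, 34.36); the above-DC intersection is V = (-33.19, 40.07). R is the foot of the tangent from V: R = (-34.71, 6.399).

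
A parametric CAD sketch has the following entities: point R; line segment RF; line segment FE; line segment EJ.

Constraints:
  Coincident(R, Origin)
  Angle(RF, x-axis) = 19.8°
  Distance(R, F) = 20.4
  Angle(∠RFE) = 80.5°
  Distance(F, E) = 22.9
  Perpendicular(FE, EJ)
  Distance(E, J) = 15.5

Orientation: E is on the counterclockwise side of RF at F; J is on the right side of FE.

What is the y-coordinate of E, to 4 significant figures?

26.88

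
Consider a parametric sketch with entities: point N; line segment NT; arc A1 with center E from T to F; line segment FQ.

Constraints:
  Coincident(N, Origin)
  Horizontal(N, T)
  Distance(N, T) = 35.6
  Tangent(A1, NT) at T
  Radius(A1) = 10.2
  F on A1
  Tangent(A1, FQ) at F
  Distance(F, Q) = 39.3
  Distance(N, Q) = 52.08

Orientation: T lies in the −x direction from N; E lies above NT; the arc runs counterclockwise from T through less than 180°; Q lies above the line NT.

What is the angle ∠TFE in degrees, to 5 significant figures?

48.655°

Checks: |EF| = 10.20 ✓; ∠(EF, FQ) = 90.00° ✓; |FQ| = 39.30 ✓; |NQ| = 52.08 ✓.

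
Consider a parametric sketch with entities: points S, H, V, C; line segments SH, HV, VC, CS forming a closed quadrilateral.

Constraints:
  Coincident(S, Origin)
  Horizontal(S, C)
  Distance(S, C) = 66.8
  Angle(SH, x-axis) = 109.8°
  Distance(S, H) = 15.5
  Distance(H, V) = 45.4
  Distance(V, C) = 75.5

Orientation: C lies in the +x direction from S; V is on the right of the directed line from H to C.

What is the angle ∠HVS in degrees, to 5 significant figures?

7.9329°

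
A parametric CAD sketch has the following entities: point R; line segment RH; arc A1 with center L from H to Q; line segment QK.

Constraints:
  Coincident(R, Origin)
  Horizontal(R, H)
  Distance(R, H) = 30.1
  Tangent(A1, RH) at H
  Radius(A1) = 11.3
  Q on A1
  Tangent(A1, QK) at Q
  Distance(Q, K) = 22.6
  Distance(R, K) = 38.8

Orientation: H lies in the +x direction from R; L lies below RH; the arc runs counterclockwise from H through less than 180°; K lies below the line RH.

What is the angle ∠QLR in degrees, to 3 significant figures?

20.7°

R is at the origin; RH is horizontal with |RH| = 30.1 and H on the +x side, so H = (30.1, 0.00). Tangency of A1 to RH means the radius LH is perpendicular to RH, so L = H + (0, -11.3) = (30.1, -11.3). Since LQ ⟂ QK (tangency), |LK| = √(11.3² + 22.6²) = 25.3 regardless of where Q sits on A1. So K lies on both circle(R, 38.8) and circle(L, 25.3); the below-RH intersection is K = (18.8, -33.9). Q is the foot of the tangent from K: Q = (18.8, -11.3).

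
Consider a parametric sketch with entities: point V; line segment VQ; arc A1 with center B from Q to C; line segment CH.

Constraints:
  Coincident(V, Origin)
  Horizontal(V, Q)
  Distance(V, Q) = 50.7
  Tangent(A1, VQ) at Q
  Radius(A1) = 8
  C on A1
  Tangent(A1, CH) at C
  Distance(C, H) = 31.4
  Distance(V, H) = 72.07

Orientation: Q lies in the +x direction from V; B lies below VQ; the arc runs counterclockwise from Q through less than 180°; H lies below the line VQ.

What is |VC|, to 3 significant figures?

45.6

V is at the origin; VQ is horizontal with |VQ| = 50.7 and Q on the +x side, so Q = (50.7, 0.00). The tangent condition forces BQ to be normal to VQ, so B = Q + (0, -8) = (50.7, -8.00). Since BC ⟂ CH (tangency), |BH| = √(8.0² + 31.4²) = 32.4 regardless of where C sits on A1. So H lies on both circle(V, 72.07) and circle(B, 32.4); the below-VQ intersection is H = (60.7, -38.8). C is the foot of the tangent from H: C = (43.9, -12.3).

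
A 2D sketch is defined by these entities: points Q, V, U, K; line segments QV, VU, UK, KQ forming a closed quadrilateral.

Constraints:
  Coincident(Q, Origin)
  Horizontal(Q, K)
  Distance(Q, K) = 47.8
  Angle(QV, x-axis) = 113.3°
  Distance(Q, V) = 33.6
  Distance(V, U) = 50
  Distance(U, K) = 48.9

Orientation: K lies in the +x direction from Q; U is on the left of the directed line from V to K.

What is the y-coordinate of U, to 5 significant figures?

46.929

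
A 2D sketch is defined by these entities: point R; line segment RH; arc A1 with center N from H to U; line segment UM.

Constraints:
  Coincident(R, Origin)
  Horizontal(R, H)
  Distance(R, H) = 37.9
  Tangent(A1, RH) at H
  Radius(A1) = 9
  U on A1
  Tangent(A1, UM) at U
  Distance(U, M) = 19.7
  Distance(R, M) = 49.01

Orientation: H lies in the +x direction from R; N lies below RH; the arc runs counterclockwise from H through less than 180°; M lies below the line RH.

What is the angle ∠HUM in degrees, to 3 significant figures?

122°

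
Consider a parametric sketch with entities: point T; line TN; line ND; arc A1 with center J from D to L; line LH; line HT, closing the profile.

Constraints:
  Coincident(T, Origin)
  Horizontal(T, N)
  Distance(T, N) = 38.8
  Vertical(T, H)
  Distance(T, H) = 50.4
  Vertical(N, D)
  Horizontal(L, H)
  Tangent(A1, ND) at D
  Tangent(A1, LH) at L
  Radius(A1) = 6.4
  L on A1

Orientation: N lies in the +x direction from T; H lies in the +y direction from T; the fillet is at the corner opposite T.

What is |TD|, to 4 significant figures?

58.66

T is at the origin; T and N share the same y with |TN| = 38.8 and N on the +x side, so N = (38.80, 0.000). TH is vertical with |TH| = 50.4 and H on the +y side, so H = (0.000, 50.40). The virtual corner opposite T is at (38.80, 50.40). A1 meets ND tangentially, so JD is at right angles to ND and the tangent condition forces JL to be normal to LH, with radius 6.4, so the center J sits 6.4 in from both sides at J = (32.40, 44.00). That places the tangent points at D = (38.80, 44.00) on ND and L = (32.40, 50.40) on LH. Then |TD| = |D − T| = 58.66.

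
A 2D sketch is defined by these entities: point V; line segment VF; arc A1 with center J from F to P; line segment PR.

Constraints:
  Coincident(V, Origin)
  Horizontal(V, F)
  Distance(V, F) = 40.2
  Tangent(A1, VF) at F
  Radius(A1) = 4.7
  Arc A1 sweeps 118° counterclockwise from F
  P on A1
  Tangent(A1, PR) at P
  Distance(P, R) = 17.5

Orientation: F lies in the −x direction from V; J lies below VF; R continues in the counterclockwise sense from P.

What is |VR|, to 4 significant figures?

42.49

V is at the origin; VF is horizontal with |VF| = 40.2 and F on the −x side, so F = (-40.20, 0.000). Tangency of A1 to VF means the radius JF is perpendicular to VF, so J = F + (0, -4.7) = (-40.20, -4.700). On A1, F sits at bearing 90° from J; a 118° counterclockwise sweep puts P at bearing 208°, so P = J + 4.7·(cos 208°, sin 208°) = (-44.35, -6.907). Tangency of A1 to PR means the radius JP is perpendicular to PR, so PR runs along (−sin 208°, cos 208°); with |PR| = 17.5, R = (-36.13, -22.36). Then |VR| = |R − V| = 42.49.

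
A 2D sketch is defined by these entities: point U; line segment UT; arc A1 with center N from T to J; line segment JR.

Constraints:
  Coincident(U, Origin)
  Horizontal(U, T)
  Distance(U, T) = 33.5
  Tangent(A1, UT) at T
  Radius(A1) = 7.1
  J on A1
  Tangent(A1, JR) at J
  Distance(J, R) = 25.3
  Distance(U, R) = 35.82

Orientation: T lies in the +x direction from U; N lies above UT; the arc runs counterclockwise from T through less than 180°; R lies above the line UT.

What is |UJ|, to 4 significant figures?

40.30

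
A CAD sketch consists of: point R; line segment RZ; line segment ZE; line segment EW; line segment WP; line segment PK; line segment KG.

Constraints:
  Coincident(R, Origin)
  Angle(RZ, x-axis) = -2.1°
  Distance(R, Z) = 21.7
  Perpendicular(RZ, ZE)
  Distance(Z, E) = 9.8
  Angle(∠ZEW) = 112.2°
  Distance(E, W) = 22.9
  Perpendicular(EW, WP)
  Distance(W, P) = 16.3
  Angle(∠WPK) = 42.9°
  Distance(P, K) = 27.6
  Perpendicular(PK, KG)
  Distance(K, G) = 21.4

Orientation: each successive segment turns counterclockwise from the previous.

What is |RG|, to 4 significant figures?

35.92

R is at the origin; RZ runs at -2.1° with length 21.7, so Z = (21.69, -0.7952). The perpendicularity gives ZE at right angles to RZ, so ZE runs at 87.90°; with |ZE| = 9.8, E = (22.04, 8.998). ∠ZEW = 112.2° gives EW at 155.7° from the x-axis; with |EW| = 22.9, W = (1.173, 18.42). The perpendicularity gives WP at right angles to EW, so WP runs at -114.3°; with |WP| = 16.3, P = (-5.534, 3.566). ∠WPK = 42.9° gives PK at 22.80° from the x-axis; with |PK| = 27.6, K = (19.91, 14.26). PK ⟂ KG, so KG runs at 112.8°; with |KG| = 21.4, G = (11.62, 33.99). Then |RG| = |G − R| = 35.92.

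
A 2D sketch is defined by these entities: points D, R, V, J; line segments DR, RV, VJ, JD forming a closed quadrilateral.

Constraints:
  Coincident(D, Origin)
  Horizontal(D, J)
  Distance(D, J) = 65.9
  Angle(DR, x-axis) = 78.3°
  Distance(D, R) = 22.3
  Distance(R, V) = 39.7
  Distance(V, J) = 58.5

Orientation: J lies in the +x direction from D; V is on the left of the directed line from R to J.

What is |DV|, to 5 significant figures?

59.286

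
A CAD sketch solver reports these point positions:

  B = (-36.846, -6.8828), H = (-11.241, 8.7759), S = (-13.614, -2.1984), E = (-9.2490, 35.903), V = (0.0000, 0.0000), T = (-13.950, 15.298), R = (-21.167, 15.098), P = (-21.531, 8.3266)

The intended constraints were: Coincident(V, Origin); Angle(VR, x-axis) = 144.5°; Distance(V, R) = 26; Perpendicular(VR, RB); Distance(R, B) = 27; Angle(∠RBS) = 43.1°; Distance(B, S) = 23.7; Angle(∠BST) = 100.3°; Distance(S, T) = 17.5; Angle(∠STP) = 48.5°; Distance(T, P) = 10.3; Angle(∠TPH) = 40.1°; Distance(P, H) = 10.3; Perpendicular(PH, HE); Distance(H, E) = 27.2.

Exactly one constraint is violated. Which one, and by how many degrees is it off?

Perpendicular(PH, HE) — off by 6.70°.

V = (0.00, 0.00) ✓; VR at 144.5° ✓; |VR| = 26.00 ✓; ∠(VR, RB) = 90.00° ✓; |RB| = 27.00 ✓; ∠RBS = 43.10° ✓; |BS| = 23.70 ✓; ∠BST = 100.3° ✓; |ST| = 17.50 ✓; ∠STP = 48.50° ✓; |TP| = 10.30 ✓; ∠TPH = 40.10° ✓; |PH| = 10.30 ✓; ∠(PH, HE) = 83.30° ✗; |HE| = 27.20 ✓.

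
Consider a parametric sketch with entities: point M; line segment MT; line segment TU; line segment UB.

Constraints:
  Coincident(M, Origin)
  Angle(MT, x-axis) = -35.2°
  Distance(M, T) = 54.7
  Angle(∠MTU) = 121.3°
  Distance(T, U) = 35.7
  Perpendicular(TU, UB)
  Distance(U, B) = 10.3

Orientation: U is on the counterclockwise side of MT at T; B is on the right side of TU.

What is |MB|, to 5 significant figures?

85.817

M is at the origin; MT runs at -35.2° with length 54.7, so T = 54.7·(cos -35.2°, sin -35.2°) = (44.698, -31.531). ∠MTU = 121.3°, so TU runs at -35.2° + (180° − 121.3°) = 23.500° from the x-axis; with |TU| = 35.7, U = T + 35.7·(cos 23.500°, sin 23.500°) = (77.437, -17.296). TU is perpendicular to UB; with |UB| = 10.3 on the right of TU, B = U + 10.3·(0.39875, -0.91706) = (81.544, -26.741). Then |MB| = |B − M| = 85.817.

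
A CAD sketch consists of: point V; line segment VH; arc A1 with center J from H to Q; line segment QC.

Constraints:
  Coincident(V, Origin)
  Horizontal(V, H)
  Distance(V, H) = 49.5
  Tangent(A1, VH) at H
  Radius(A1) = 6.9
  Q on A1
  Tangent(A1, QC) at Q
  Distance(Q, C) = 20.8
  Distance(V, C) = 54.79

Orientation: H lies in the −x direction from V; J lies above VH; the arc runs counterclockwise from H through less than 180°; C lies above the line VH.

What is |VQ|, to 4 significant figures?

43.51

V is at the origin; VH is horizontal with |VH| = 49.5 and H on the −x side, so H = (-49.50, 0.000). Tangency of A1 to VH means the radius JH is perpendicular to VH, so J = H + (0, 6.9) = (-49.50, 6.900). Since JQ ⟂ QC (tangency), |JC| = √(6.9² + 20.8²) = 21.91 regardless of where Q sits on A1. So C lies on both circle(V, 54.79) and circle(J, 21.91); the above-VH intersection is C = (-46.71, 28.64). Q is the foot of the tangent from C: Q = (-42.73, 8.221).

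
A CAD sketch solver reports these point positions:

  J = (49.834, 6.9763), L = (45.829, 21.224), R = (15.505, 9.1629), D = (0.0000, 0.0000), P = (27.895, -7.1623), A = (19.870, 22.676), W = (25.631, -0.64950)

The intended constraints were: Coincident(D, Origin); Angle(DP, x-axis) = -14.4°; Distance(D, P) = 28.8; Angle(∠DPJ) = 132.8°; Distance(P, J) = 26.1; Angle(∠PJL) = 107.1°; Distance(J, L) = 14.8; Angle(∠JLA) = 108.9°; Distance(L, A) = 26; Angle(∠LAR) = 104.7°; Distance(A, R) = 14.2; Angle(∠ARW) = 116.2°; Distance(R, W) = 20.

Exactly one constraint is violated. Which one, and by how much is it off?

Distance(R, W) = 20 — off by 5.90.

D = (0.00, 0.00) ✓; DP at -14.40° ✓; |DP| = 28.80 ✓; ∠DPJ = 132.8° ✓; |PJ| = 26.10 ✓; ∠PJL = 107.1° ✓; |JL| = 14.80 ✓; ∠JLA = 108.9° ✓; |LA| = 26.00 ✓; ∠LAR = 104.7° ✓; |AR| = 14.20 ✓; ∠ARW = 116.2° ✓; |RW| = 14.10 ✗.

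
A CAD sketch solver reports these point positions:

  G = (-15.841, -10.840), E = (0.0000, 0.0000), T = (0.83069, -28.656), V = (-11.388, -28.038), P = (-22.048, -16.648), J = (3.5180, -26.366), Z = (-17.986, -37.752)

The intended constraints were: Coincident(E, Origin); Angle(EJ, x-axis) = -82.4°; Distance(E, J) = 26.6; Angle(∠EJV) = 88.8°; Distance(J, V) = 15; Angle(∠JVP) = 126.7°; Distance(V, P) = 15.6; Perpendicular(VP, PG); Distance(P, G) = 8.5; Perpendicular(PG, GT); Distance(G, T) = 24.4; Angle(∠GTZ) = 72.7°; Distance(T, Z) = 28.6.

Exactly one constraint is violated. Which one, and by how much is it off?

Distance(T, Z) = 28.6 — off by 7.70.

E = (0.00, 0.00) ✓; EJ at -82.40° ✓; |EJ| = 26.60 ✓; ∠EJV = 88.80° ✓; |JV| = 15.00 ✓; ∠JVP = 126.7° ✓; |VP| = 15.60 ✓; ∠(VP, PG) = 90.01° ✓; |PG| = 8.501 ✓; ∠(PG, GT) = 90.00° ✓; |GT| = 24.40 ✓; ∠GTZ = 72.70° ✓; |TZ| = 20.90 ✗.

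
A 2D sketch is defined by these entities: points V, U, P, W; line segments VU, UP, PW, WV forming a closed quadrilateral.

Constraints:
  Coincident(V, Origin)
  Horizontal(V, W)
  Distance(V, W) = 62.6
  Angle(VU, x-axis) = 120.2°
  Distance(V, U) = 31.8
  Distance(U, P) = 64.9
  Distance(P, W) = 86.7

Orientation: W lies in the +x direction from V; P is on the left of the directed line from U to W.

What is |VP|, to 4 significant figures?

81.83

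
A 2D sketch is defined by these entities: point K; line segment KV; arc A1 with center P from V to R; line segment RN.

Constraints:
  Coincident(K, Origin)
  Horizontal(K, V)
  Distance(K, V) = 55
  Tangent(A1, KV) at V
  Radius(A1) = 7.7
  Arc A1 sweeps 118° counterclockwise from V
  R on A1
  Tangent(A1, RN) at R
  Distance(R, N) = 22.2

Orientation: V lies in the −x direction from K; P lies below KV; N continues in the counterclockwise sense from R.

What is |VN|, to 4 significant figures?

31.13

On A1, V sits at bearing 90° from P; a 118° counterclockwise sweep puts R at bearing 208°, so R = P + 7.7·(cos 208°, sin 208°) = (-61.80, -11.31). Since A1 is tangent to RN there, PR ⟂ RN, so RN runs along (−sin 208°, cos 208°); with |RN| = 22.2, N = (-51.38, -30.92). Then |VN| = |N − V| = 31.13.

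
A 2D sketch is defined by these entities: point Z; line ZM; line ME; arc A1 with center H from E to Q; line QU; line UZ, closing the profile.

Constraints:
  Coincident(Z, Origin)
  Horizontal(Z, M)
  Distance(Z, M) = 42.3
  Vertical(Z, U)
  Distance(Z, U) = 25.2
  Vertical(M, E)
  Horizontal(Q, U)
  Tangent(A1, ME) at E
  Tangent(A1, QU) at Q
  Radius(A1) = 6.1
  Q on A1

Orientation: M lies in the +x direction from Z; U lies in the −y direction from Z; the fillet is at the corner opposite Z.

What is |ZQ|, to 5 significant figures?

44.108

The virtual corner opposite Z is at (42.300, -25.200). Since A1 is tangent to ME there, HE ⟂ ME and since A1 is tangent to QU there, HQ ⟂ QU, with radius 6.1, so the center H sits 6.1 in from both sides at H = (36.200, -19.100). That places the tangent points at E = (42.300, -19.100) on ME and Q = (36.200, -25.200) on QU. Then |ZQ| = |Q − Z| = 44.108.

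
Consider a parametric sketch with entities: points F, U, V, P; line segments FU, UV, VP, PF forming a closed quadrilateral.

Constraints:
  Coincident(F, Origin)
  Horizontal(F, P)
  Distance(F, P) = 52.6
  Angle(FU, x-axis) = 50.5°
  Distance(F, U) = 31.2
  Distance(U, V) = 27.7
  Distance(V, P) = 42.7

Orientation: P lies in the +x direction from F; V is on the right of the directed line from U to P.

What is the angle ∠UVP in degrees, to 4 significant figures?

66.64°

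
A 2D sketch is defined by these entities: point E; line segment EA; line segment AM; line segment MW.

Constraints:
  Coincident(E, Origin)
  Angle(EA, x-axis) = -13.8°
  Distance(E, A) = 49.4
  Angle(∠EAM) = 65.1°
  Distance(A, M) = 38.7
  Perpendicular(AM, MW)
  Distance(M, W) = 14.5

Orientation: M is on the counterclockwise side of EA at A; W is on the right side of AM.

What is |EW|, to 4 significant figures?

61.95

∠EAM = 65.1°, so AM runs at -13.8° + (180° − 65.1°) = 101.1° from the x-axis; with |AM| = 38.7, M = A + 38.7·(cos 101.1°, sin 101.1°) = (40.52, 26.19). The perpendicularity gives MW at right angles to AM; with |MW| = 14.5 on the right of AM, W = M + 14.5·(0.9813, 0.1925) = (54.75, 28.98). Then |EW| = |W − E| = 61.95.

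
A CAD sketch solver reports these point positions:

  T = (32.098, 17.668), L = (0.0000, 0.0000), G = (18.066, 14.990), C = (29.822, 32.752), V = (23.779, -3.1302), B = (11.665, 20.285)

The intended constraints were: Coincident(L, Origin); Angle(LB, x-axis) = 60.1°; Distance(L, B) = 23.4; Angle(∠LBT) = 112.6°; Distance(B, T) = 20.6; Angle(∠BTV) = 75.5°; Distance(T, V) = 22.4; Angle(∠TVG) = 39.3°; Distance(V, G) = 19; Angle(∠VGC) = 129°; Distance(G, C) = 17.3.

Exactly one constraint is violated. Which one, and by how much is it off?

Distance(G, C) = 17.3 — off by 4.00.

L = (0.00, 0.00) ✓; LB at 60.10° ✓; |LB| = 23.40 ✓; ∠LBT = 112.6° ✓; |BT| = 20.60 ✓; ∠BTV = 75.50° ✓; |TV| = 22.40 ✓; ∠TVG = 39.30° ✓; |VG| = 19.00 ✓; ∠VGC = 129.0° ✓; |GC| = 21.30 ✗.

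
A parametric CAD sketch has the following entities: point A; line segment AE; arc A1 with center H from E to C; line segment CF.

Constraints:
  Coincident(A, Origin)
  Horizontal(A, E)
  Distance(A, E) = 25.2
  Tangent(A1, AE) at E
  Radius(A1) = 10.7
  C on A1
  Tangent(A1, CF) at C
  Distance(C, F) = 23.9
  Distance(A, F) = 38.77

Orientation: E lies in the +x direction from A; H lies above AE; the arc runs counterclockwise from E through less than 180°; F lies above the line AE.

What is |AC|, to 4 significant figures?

37.54

A is at the origin; AE is horizontal with |AE| = 25.2 and E on the +x side, so E = (25.20, 0.000). Tangency of A1 to AE means the radius HE is perpendicular to AE, so H = E + (0, 10.7) = (25.20, 10.70). Since HC ⟂ CF (tangency), |HF| = √(10.7² + 23.9²) = 26.19 regardless of where C sits on A1. So F lies on both circle(A, 38.77) and circle(H, 26.19); the above-AE intersection is F = (16.12, 35.26). C is the foot of the tangent from F: C = (32.84, 18.19).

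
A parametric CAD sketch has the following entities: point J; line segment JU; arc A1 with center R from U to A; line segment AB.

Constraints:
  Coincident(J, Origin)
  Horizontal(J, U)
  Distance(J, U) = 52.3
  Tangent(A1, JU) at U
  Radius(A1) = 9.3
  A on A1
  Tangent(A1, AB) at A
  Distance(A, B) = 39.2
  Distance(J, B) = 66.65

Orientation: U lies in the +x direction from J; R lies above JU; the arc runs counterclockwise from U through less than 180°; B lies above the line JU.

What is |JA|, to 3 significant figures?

62.2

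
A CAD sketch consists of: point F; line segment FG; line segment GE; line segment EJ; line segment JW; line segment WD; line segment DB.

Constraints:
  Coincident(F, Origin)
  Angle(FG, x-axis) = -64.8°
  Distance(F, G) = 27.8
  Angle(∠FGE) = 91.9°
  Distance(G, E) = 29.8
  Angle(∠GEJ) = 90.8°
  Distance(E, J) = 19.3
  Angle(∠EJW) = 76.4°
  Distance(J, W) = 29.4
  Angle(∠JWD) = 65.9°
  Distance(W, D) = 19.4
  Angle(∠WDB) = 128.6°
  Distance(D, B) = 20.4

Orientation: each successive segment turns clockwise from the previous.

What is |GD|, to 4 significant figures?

13.33

F is at the origin; FG runs at -64.8° with length 27.8, so G = (11.84, -25.15). ∠FGE = 91.9° gives GE at -152.9° from the x-axis; with |GE| = 29.8, E = (-14.69, -38.73). ∠GEJ = 90.8° gives EJ at 117.9° from the x-axis; with |EJ| = 19.3, J = (-23.72, -21.67). ∠EJW = 76.4° gives JW at 14.30° from the x-axis; with |JW| = 29.4, W = (4.766, -14.41). ∠JWD = 65.9° gives WD at -99.80° from the x-axis; with |WD| = 19.4, D = (1.464, -33.53). Then |GD| = |D − G| = 13.33.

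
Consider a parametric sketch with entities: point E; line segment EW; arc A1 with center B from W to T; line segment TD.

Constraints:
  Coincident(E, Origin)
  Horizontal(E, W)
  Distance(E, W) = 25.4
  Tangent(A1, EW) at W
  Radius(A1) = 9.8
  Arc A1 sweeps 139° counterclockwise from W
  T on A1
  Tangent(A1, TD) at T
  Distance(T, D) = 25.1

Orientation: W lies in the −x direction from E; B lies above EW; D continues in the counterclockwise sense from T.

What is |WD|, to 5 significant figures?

35.914

E is at the origin; E and W share the same y with |EW| = 25.4 and W on the −x side, so W = (-25.400, 0.0000). Since A1 is tangent to EW there, BW ⟂ EW, so B = W + (0, 9.8) = (-25.400, 9.8000). On A1, W sits at bearing -90° from B; a 139° counterclockwise sweep puts T at bearing 49°, so T = B + 9.8·(cos 49°, sin 49°) = (-18.971, 17.196). The tangent condition forces BT to be normal to TD, so TD runs along (−sin 49°, cos 49°); with |TD| = 25.1, D = (-37.914, 33.663). Then |WD| = |D − W| = 35.914.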